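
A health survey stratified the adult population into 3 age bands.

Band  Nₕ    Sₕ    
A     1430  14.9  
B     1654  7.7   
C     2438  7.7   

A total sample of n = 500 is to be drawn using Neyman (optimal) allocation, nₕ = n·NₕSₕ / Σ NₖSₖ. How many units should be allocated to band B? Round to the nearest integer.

121

Σ NₕSₕ = 1430·14.9 + 1654·7.7 + 2438·7.7 = 52815.4.
Share for B: 12735.8/52815.4 = 0.24114.
n_B = 500 × 0.24114 = 120.569... → 121.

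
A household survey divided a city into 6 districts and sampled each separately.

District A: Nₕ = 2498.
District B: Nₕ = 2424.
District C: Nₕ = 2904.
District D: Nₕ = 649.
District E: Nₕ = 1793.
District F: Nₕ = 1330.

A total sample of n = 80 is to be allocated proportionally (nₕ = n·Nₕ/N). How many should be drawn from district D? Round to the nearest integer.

4

Share of district D = 649/11598 = 0.05596.
Allocate 80 × 0.05596 = 4.477... → 4.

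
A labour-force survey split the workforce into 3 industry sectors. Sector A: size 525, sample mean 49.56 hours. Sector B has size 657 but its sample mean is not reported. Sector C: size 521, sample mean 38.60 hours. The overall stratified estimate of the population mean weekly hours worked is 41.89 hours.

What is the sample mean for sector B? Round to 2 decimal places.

Σ Nₕx̄ₕ = N·μ, so 657·x̄_B = 1703·41.89 − (525·49.56 + 521·38.60).
= 71338.67 − 46129.6 = 25209.07.
x̄_B = 25209.07 / 657 = 38.3700... → 38.37.

38.37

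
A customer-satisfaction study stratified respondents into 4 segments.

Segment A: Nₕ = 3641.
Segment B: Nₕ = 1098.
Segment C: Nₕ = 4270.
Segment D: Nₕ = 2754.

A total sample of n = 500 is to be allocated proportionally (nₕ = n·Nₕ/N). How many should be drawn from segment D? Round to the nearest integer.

117

N = 3641 + 1098 + 4270 + 2754 = 11763.
n_D = 500·2754/11763 = 117.062... → 117.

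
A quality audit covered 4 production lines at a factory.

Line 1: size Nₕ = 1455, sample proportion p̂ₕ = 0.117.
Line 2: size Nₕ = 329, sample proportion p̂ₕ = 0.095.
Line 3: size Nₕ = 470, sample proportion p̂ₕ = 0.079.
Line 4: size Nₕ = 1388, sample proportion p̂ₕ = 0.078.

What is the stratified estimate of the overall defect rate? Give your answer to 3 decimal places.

0.095

Wₕ = Nₕ/N with N = 3642: 0.3995, 0.0903, 0.1290, 0.3811.
p̂_st = 0.3995·0.117 + 0.0903·0.095 + 0.1290·0.079 + 0.3811·0.078 ≈ 0.09525... → 0.095.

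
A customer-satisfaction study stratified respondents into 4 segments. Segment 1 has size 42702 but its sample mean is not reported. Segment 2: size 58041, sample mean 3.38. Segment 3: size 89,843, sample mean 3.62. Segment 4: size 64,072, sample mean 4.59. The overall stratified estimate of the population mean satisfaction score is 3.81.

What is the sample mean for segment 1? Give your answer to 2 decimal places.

3.62

N = 42702 + 58041 + 89843 + 64072 = 254658.
Overall total = μ·N = 3.81·254658 = 970246.98.
Subtract the known strata: 58041·3.38 + 89843·3.62 + 64072·4.59 = 815500.72.
Remaining total for segment 1: 970246.98 − 815500.72 = 154746.26.
Divide by its size: 154746.26 / 42702 = 3.6239... → 3.62.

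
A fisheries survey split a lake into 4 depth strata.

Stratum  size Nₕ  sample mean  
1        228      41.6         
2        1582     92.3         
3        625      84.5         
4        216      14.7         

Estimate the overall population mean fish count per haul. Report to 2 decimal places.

79.78

N = 228 + 1582 + 625 + 216 = 2651.
Weight each subgroup mean by Nₕ/N and sum.
Σ Nₕx̄ₕ = 228·41.6 + 1582·92.3 + 625·84.5 + 216·14.7 = 9484.8 + 146018.6 + 52812.5 + 3175.2 = 211491.1.
Divide by N: 211491.1 / 2651 = 79.7779... → 79.78.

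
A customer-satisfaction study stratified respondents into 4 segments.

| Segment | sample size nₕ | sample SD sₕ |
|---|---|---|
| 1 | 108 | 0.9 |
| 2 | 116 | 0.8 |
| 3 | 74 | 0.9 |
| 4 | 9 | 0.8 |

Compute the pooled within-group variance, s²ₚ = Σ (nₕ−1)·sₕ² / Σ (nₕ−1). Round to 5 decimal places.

1: (108−1)·0.9² = 107·0.81 = 86.67
2: (116−1)·0.8² = 115·0.64 = 73.6
3: (74−1)·0.9² = 73·0.81 = 59.13
4: (9−1)·0.8² = 8·0.64 = 5.12
Numerator = 224.52; denominator = Σ(nₕ−1) = 303.
s²ₚ = 224.52/303 = 0.7409901... → 0.74099.

0.74099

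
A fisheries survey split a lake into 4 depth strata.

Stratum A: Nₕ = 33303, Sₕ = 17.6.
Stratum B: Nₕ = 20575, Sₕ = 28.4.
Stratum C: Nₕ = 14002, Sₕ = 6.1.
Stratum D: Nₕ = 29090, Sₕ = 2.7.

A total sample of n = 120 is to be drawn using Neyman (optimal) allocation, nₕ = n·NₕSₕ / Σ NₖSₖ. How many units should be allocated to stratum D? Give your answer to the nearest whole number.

A: NₕSₕ = 33303·17.6 = 586132.8
B: NₕSₕ = 20575·28.4 = 584330
C: NₕSₕ = 14002·6.1 = 85412.2
D: NₕSₕ = 29090·2.7 = 78543
Σ NₕSₕ = 1334418.
n_D = 120·78543/1334418 = 7.063... → 7.

7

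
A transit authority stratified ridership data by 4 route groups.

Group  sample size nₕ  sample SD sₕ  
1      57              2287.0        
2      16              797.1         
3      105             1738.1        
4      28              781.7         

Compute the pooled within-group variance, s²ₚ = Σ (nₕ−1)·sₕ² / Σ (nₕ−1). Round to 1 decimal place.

3134221.8

1: (57−1)·2287.0² = 56·5230369 = 292900664
2: (16−1)·797.1² = 15·635368.41 = 9530526.15
3: (105−1)·1738.1² = 104·3020991.61 = 314183127.44
4: (28−1)·781.7² = 27·611054.89 = 16498482.03
Numerator = 633112799.62; denominator = Σ(nₕ−1) = 202.
s²ₚ = 633112799.62/202 = 3134221.780... → 3134221.8.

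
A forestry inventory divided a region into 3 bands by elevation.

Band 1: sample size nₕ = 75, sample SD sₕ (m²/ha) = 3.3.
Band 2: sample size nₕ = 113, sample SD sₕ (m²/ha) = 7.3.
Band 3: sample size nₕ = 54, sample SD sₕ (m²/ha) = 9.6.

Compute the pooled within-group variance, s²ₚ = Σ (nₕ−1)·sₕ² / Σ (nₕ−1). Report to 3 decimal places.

48.782

Degrees of freedom: 74 + 112 + 53 = 239.
Σ(nₕ−1)sₕ² = 74·10.89 + 112·53.29 + 53·92.16 = 11658.82.
s²ₚ = 11658.82 / 239 = 48.78167... → 48.782.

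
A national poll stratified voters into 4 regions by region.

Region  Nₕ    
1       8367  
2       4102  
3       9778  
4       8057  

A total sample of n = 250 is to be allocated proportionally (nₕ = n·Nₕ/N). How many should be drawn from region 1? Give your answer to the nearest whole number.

Share of region 1 = 8367/30304 = 0.27610.
Allocate 250 × 0.27610 = 69.026... → 69.

69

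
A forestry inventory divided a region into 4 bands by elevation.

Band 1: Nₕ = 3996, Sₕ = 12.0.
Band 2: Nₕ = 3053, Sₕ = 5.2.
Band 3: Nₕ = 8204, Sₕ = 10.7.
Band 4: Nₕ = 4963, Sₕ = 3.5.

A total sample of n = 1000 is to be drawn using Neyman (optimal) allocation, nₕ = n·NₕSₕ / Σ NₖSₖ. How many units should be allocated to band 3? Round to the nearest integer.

519

Σ NₕSₕ = 3996·12.0 + 3053·5.2 + 8204·10.7 + 4963·3.5 = 168980.9.
Share for 3: 87782.8/168980.9 = 0.51948.
n_3 = 1000 × 0.51948 = 519.484... → 519.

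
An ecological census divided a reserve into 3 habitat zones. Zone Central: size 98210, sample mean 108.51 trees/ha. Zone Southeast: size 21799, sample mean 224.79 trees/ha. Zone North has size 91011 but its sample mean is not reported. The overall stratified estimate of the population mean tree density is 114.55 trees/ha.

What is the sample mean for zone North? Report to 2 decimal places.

Σ Nₕx̄ₕ = N·μ, so 91011·x̄_North = 211020·114.55 − (98210·108.51 + 21799·224.79).
= 24172341 − 15556964.31 = 8615376.69.
x̄_North = 8615376.69 / 91011 = 94.6630... → 94.66.

94.66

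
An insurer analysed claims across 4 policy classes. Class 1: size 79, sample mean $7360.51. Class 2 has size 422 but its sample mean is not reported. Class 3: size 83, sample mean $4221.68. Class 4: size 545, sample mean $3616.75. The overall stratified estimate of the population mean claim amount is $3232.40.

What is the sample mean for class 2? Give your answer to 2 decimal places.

1768.65

N = 79 + 422 + 83 + 545 = 1129.
Overall total = μ·N = 3232.40·1129 = 3649379.6.
Subtract the known strata: 79·7360.51 + 83·4221.68 + 545·3616.75 = 2903008.48.
Remaining total for class 2: 3649379.6 − 2903008.48 = 746371.12.
Divide by its size: 746371.12 / 422 = 1768.6519... → 1768.65.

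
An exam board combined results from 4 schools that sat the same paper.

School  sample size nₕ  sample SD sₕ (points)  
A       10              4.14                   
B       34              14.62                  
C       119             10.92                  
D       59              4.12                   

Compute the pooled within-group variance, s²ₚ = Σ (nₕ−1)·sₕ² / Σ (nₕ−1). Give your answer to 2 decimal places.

102.13

Degrees of freedom: 9 + 33 + 118 + 58 = 218.
Σ(nₕ−1)sₕ² = 9·17.1396 + 33·213.7444 + 118·119.2464 + 58·16.9744 = 22263.412.
s²ₚ = 22263.412 / 218 = 102.1257... → 102.13.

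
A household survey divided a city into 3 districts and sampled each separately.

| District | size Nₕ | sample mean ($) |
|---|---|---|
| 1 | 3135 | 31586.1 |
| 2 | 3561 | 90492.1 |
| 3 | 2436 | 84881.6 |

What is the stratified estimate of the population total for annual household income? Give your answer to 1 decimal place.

1: 3135·31586.1 = 99022423.5
2: 3561·90492.1 = 322242368.1
3: 2436·84881.6 = 206771577.6
τ̂ = Σ Nₕx̄ₕ = 628036369.2.

628036369.2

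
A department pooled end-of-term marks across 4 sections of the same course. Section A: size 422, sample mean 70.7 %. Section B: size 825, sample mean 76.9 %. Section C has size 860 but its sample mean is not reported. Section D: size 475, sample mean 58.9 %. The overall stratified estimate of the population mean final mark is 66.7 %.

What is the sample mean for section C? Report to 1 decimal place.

Σ Nₕx̄ₕ = N·μ, so 860·x̄_C = 2582·66.7 − (422·70.7 + 825·76.9 + 475·58.9).
= 172219.4 − 121255.4 = 50964.
x̄_C = 50964 / 860 = 59.260... → 59.3.

59.3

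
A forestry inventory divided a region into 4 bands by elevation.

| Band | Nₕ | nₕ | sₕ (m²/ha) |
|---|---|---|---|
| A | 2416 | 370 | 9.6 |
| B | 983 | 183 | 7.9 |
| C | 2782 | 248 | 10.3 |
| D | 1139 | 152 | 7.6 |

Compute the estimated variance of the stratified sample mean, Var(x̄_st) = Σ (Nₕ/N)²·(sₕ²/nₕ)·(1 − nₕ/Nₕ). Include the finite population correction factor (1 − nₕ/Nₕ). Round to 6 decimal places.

0.092238

N = 7320; Wₕ = Nₕ/N.
band A: (2416/7320)²·9.6²/370·(1 − 370/2416) = 0.022978472
band B: (983/7320)²·7.9²/183·(1 − 183/983) = 0.005005235
band C: (2782/7320)²·10.3²/248·(1 − 248/2782) = 0.056281329
band D: (1139/7320)²·7.6²/152·(1 − 152/1139) = 0.007972643
Sum = 0.092237678 → 0.092238.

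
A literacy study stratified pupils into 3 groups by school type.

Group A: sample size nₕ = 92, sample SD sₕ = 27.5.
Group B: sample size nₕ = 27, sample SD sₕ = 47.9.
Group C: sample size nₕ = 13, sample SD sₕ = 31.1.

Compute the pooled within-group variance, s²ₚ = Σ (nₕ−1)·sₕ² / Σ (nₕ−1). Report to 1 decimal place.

1085.9

Degrees of freedom: 91 + 26 + 12 = 129.
Σ(nₕ−1)sₕ² = 91·756.25 + 26·2294.41 + 12·967.21 = 140079.93.
s²ₚ = 140079.93 / 129 = 1085.891... → 1085.9.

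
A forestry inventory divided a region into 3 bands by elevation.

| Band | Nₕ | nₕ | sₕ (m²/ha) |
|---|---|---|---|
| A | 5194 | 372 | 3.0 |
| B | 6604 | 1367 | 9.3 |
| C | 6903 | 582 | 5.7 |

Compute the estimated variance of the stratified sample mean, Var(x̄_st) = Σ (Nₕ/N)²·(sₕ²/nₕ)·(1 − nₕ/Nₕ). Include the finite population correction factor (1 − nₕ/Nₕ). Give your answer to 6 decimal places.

N = 18701; Wₕ = Nₕ/N.
band A: (5194/18701)²·3.0²/372·(1 − 372/5194) = 0.001732603
band B: (6604/18701)²·9.3²/1367·(1 − 1367/6604) = 0.006256873
band C: (6903/18701)²·5.7²/582·(1 − 582/6903) = 0.006964994
Sum = 0.014954470 → 0.014954.

0.014954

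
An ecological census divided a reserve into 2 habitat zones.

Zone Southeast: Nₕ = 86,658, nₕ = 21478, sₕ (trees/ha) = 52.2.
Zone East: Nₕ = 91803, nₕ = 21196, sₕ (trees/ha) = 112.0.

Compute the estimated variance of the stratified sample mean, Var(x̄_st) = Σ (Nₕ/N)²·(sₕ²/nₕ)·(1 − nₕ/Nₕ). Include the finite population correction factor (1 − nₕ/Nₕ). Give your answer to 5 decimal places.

0.14295

N = 178461; Wₕ = Nₕ/N.
zone Southeast: (86658/178461)²·52.2²/21478·(1 − 21478/86658) = 0.02250005
zone East: (91803/178461)²·112.0²/21196·(1 − 21196/91803) = 0.12044815
Sum = 0.14294820 → 0.14295.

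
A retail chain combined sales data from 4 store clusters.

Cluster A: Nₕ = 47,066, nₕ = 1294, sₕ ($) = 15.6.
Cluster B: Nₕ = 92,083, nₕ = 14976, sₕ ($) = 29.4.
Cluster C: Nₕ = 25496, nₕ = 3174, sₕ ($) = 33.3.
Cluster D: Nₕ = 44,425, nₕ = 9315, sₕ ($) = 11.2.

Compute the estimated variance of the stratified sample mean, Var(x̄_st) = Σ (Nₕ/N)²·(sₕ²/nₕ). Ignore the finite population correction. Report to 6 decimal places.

0.026531

N = 209070. Term for each stratum: Wₕ²sₕ²/nₕ.
Var(x̄_st) = 0.009531167 + 0.011196294 + 0.005195678 + 0.000608029 = 0.026531168 → 0.026531.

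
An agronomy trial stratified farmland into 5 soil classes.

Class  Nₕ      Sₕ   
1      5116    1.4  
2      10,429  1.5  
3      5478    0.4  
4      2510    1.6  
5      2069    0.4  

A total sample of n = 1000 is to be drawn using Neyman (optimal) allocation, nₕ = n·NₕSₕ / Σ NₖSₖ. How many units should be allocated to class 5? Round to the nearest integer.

1: NₕSₕ = 5116·1.4 = 7162.4
2: NₕSₕ = 10429·1.5 = 15643.5
3: NₕSₕ = 5478·0.4 = 2191.2
4: NₕSₕ = 2510·1.6 = 4016
5: NₕSₕ = 2069·0.4 = 827.6
Σ NₕSₕ = 29840.7.
n_5 = 1000·827.6/29840.7 = 27.734... → 28.

28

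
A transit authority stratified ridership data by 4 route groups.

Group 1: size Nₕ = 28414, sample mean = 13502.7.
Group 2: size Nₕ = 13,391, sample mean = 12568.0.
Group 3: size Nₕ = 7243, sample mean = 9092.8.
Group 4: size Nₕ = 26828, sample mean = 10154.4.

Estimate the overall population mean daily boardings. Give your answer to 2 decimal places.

N = 75876; weights Wₕ = Nₕ/N = (0.3745, 0.1765, 0.0955, 0.3536).
x̄_st = Σ Wₕ·x̄ₕ = 0.3745·13502.7 + 0.1765·12568.0 + 0.0955·9092.8 + 0.3536·10154.4 ≈ 11732.8958...
→ 11732.90.

11732.90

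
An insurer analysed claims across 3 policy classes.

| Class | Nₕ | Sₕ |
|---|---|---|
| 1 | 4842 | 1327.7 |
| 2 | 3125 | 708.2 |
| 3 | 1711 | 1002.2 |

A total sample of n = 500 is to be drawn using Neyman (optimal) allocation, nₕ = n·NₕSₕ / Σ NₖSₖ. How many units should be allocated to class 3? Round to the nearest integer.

1: NₕSₕ = 4842·1327.7 = 6428723.4
2: NₕSₕ = 3125·708.2 = 2213125
3: NₕSₕ = 1711·1002.2 = 1714764.2
Σ NₕSₕ = 10356612.6.
n_3 = 500·1714764.2/10356612.6 = 82.786... → 83.

83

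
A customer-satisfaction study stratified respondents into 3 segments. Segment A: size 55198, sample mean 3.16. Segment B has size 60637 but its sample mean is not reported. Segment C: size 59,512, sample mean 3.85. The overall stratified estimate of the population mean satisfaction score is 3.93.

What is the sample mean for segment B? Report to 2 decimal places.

Σ Nₕx̄ₕ = N·μ, so 60637·x̄_B = 175347·3.93 − (55198·3.16 + 59512·3.85).
= 689113.71 − 403546.88 = 285566.83.
x̄_B = 285566.83 / 60637 = 4.7094... → 4.71.

4.71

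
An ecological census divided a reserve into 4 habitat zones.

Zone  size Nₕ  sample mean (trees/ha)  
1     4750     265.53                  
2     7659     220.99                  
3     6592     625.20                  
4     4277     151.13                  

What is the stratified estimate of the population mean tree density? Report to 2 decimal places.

x̄_st = (Σ Nₕx̄ₕ) / (Σ Nₕ) = (4750·265.53 + 7659·220.99 + 6592·625.20 + 4277·151.13) / 23278
= 7721531.32 / 23278 = 331.7094... → 331.71.

331.71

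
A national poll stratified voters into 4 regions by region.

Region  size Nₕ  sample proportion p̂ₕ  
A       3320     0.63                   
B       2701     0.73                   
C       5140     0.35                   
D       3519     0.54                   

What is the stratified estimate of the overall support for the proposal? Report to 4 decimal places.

0.5288

Wₕ = Nₕ/N with N = 14680: 0.2262, 0.1840, 0.3501, 0.2397.
p̂_st = 0.2262·0.63 + 0.1840·0.73 + 0.3501·0.35 + 0.2397·0.54 ≈ 0.528787... → 0.5288.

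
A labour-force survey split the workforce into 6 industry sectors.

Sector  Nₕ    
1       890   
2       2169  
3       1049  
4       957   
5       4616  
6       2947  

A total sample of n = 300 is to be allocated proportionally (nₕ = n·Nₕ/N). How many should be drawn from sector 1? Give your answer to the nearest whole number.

21

N = 890 + 2169 + 1049 + 957 + 4616 + 2947 = 12628.
n_1 = 300·890/12628 = 21.143... → 21.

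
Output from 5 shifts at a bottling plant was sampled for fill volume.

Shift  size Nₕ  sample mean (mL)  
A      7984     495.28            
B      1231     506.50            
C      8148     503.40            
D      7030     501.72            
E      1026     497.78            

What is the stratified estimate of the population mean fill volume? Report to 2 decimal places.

N = 25419; weights Wₕ = Nₕ/N = (0.3141, 0.0484, 0.3205, 0.2766, 0.0404).
x̄_st = Σ Wₕ·x̄ₕ = 0.3141·495.28 + 0.0484·506.50 + 0.3205·503.40 + 0.2766·501.72 + 0.0404·497.78 ≈ 500.3082...
→ 500.31.

500.31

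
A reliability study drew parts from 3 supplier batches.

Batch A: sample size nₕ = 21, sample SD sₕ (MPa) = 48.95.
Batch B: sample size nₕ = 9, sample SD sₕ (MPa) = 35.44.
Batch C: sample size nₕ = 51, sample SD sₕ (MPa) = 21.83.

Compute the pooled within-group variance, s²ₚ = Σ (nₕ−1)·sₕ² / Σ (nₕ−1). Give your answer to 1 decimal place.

1048.7

A: (21−1)·48.95² = 20·2396.1025 = 47922.05
B: (9−1)·35.44² = 8·1255.9936 = 10047.9488
C: (51−1)·21.83² = 50·476.5489 = 23827.445
Numerator = 81797.4438; denominator = Σ(nₕ−1) = 78.
s²ₚ = 81797.4438/78 = 1048.685... → 1048.7.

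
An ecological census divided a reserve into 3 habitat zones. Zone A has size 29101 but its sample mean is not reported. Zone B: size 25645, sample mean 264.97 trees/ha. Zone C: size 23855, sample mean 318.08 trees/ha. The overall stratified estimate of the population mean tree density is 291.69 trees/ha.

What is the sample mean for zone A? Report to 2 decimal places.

293.60

Σ Nₕx̄ₕ = N·μ, so 29101·x̄_A = 78601·291.69 − (25645·264.97 + 23855·318.08).
= 22927125.69 − 14382954.05 = 8544171.64.
x̄_A = 8544171.64 / 29101 = 293.6041... → 293.60.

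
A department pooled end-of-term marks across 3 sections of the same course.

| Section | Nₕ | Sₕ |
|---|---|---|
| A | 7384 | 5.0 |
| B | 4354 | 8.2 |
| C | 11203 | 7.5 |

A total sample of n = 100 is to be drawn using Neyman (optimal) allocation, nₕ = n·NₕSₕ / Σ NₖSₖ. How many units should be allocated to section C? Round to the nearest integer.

54

A: NₕSₕ = 7384·5.0 = 36920
B: NₕSₕ = 4354·8.2 = 35702.8
C: NₕSₕ = 11203·7.5 = 84022.5
Σ NₕSₕ = 156645.3.
n_C = 100·84022.5/156645.3 = 53.639... → 54.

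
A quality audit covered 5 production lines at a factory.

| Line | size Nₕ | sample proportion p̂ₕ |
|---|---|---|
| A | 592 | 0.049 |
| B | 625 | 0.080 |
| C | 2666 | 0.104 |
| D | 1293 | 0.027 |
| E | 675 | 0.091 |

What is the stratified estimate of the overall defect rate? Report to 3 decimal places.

0.077

N = 592 + 625 + 2666 + 1293 + 675 = 5851.
Overall proportion = Σ (Nₕ/N)·p̂ₕ.
Σ Nₕp̂ₕ = 29.008 + 50 + 277.264 + 34.911 + 61.425 = 452.608.
452.608 / 5851 = 0.07736... → 0.077.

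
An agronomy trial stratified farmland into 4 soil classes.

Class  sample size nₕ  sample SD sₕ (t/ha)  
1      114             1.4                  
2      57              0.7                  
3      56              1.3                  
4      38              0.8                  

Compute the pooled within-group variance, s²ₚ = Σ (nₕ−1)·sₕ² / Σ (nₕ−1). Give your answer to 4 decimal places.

Degrees of freedom: 113 + 56 + 55 + 37 = 261.
Σ(nₕ−1)sₕ² = 113·1.96 + 56·0.49 + 55·1.69 + 37·0.64 = 365.55.
s²ₚ = 365.55 / 261 = 1.400575... → 1.4006.

1.4006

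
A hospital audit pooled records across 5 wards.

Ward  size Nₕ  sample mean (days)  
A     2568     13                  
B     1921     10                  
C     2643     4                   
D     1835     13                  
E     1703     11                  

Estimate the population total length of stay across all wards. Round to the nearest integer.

105754

Population total = Σ Nₕ·x̄ₕ (each stratum's size times its mean).
2568·13 + 1921·10 + 2643·4 + 1835·13 + 1703·11 = 33384 + 19210 + 10572 + 23855 + 18733 = 105754.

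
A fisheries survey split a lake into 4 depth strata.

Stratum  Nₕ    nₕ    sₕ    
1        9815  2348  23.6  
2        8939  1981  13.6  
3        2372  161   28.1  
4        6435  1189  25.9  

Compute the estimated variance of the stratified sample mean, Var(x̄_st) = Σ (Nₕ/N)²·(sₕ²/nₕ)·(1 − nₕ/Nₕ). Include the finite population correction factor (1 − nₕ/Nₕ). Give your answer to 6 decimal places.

0.089465

N = 27561. Term for each stratum: Wₕ²sₕ²/nₕ·(1−nₕ/Nₕ).
Var(x̄_st) = 0.022886133 + 0.007644987 + 0.033861037 + 0.025072900 = 0.089465057 → 0.089465.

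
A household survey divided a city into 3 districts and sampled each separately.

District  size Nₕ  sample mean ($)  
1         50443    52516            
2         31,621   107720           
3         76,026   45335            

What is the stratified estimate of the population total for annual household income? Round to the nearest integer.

Estimate total by summing Nₕ·x̄ₕ over strata.
50443·52516 + 31621·107720 + 76026·45335 = 2649064588 + 3406214120 + 3446638710 = 9501917418.

9501917418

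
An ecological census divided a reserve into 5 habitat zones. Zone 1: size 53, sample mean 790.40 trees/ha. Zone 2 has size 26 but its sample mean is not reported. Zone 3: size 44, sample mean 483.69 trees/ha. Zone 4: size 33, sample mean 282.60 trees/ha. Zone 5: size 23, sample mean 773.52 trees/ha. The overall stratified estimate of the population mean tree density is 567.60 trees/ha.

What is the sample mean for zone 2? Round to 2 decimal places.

Σ Nₕx̄ₕ = N·μ, so 26·x̄_2 = 179·567.60 − (53·790.40 + 44·483.69 + 33·282.60 + 23·773.52).
= 101600.4 − 90290.32 = 11310.08.
x̄_2 = 11310.08 / 26 = 435.0031... → 435.00.

435.00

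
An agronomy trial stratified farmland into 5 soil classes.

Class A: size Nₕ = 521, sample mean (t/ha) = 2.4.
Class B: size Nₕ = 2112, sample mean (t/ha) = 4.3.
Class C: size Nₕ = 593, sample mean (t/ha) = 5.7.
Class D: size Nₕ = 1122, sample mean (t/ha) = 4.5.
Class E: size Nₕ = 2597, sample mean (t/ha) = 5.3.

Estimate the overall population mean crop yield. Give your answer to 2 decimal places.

x̄_st = (Σ Nₕx̄ₕ) / (Σ Nₕ) = (521·2.4 + 2112·4.3 + 593·5.7 + 1122·4.5 + 2597·5.3) / 6945
= 32525.2 / 6945 = 4.6833... → 4.68.

4.68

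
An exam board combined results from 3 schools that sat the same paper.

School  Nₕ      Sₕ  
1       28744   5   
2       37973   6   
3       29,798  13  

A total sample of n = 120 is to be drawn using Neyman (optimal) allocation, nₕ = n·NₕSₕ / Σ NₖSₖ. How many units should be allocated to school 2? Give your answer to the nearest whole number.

36

1: NₕSₕ = 28744·5 = 143720
2: NₕSₕ = 37973·6 = 227838
3: NₕSₕ = 29798·13 = 387374
Σ NₕSₕ = 758932.
n_2 = 120·227838/758932 = 36.025... → 36.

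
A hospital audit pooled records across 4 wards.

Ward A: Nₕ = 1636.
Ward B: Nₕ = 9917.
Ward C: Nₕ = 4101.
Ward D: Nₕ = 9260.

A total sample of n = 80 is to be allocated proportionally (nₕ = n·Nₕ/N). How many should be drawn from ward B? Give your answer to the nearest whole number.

N = 1636 + 9917 + 4101 + 9260 = 24914.
n_B = 80·9917/24914 = 31.844... → 32.

32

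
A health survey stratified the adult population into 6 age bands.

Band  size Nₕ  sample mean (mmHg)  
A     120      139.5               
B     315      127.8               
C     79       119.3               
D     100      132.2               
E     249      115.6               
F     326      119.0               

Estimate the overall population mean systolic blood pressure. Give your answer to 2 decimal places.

N = 120 + 315 + 79 + 100 + 249 + 326 = 1189.
Weight each subgroup mean by Nₕ/N and sum.
Σ Nₕx̄ₕ = 120·139.5 + 315·127.8 + 79·119.3 + 100·132.2 + 249·115.6 + 326·119.0 = 16740 + 40257 + 9424.7 + 13220 + 28784.4 + 38794 = 147220.1.
Divide by N: 147220.1 / 1189 = 123.8184... → 123.82.

123.82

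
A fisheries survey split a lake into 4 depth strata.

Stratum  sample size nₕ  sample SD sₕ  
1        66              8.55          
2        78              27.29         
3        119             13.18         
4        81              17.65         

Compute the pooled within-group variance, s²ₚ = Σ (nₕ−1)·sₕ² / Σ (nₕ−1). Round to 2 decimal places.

1: (66−1)·8.55² = 65·73.1025 = 4751.6625
2: (78−1)·27.29² = 77·744.7441 = 57345.2957
3: (119−1)·13.18² = 118·173.7124 = 20498.0632
4: (81−1)·17.65² = 80·311.5225 = 24921.8
Numerator = 107516.8214; denominator = Σ(nₕ−1) = 340.
s²ₚ = 107516.8214/340 = 316.2259... → 316.23.

316.23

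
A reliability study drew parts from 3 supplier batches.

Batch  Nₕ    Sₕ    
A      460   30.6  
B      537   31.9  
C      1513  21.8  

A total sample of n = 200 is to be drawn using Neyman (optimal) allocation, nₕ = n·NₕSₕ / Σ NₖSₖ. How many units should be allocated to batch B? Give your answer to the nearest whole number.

A: NₕSₕ = 460·30.6 = 14076
B: NₕSₕ = 537·31.9 = 17130.3
C: NₕSₕ = 1513·21.8 = 32983.4
Σ NₕSₕ = 64189.7.
n_B = 200·17130.3/64189.7 = 53.374... → 53.

53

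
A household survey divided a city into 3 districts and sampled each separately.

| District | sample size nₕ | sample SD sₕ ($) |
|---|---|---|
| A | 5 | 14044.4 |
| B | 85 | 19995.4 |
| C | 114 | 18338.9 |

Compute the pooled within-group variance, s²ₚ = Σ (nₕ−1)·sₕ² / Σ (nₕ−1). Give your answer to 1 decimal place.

360085323.8

Degrees of freedom: 4 + 84 + 113 = 201.
Σ(nₕ−1)sₕ² = 4·197245171.36 + 84·399816021.16 + 113·336315253.21 = 72377150075.61.
s²ₚ = 72377150075.61 / 201 = 360085323.759... → 360085323.8.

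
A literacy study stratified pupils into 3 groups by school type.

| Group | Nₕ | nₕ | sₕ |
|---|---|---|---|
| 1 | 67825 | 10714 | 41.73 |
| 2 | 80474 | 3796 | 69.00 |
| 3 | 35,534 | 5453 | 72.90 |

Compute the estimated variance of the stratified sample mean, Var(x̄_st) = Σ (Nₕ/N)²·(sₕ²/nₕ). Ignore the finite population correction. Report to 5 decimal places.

0.29888

N = 183833; Wₕ = Nₕ/N.
group 1: (67825/183833)²·41.73²/10714 = 0.02212472
group 2: (80474/183833)²·69.00²/3796 = 0.24034562
group 3: (35534/183833)²·72.90²/5453 = 0.03641336
Sum = 0.29888370 → 0.29888.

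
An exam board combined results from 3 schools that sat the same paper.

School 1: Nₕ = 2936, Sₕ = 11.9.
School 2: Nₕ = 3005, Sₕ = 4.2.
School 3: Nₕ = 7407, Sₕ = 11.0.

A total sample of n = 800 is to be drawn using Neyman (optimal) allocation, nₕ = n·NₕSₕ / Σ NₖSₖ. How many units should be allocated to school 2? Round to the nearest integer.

78

Σ NₕSₕ = 2936·11.9 + 3005·4.2 + 7407·11.0 = 129036.4.
Share for 2: 12621/129036.4 = 0.09781.
n_2 = 800 × 0.09781 = 78.248... → 78.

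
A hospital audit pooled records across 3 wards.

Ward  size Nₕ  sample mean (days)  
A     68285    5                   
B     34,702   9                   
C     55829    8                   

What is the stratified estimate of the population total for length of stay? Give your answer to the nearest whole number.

1100375

Estimate total by summing Nₕ·x̄ₕ over strata.
68285·5 + 34702·9 + 55829·8 = 341425 + 312318 + 446632 = 1100375.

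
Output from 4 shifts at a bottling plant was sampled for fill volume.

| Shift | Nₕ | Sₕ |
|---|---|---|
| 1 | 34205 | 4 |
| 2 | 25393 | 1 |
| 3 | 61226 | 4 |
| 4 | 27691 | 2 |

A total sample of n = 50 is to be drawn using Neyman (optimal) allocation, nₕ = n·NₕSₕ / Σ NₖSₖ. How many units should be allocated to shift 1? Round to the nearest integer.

Σ NₕSₕ = 34205·4 + 25393·1 + 61226·4 + 27691·2 = 462499.
Share for 1: 136820/462499 = 0.29583.
n_1 = 50 × 0.29583 = 14.791... → 15.

15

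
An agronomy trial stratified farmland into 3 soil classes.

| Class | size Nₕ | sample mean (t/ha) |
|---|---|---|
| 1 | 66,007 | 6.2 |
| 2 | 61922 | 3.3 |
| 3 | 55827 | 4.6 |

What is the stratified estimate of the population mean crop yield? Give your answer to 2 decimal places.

N = 66007 + 61922 + 55827 = 183756.
Weight each subgroup mean by Nₕ/N and sum.
Σ Nₕx̄ₕ = 66007·6.2 + 61922·3.3 + 55827·4.6 = 409243.4 + 204342.6 + 256804.2 = 870390.2.
Divide by N: 870390.2 / 183756 = 4.7367... → 4.74.

4.74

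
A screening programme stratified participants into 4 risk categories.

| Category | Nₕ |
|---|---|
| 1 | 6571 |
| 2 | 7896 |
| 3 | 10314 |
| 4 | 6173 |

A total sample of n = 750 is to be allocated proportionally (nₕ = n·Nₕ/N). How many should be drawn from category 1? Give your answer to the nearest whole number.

N = 6571 + 7896 + 10314 + 6173 = 30954.
n_1 = 750·6571/30954 = 159.212... → 159.

159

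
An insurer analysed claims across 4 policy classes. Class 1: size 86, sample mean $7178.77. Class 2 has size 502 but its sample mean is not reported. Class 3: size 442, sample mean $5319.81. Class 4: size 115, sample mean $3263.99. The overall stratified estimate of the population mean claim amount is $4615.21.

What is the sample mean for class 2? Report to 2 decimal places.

Σ Nₕx̄ₕ = N·μ, so 502·x̄_2 = 1145·4615.21 − (86·7178.77 + 442·5319.81 + 115·3263.99).
= 5284415.45 − 3344089.09 = 1940326.36.
x̄_2 = 1940326.36 / 502 = 3865.1920... → 3865.19.

3865.19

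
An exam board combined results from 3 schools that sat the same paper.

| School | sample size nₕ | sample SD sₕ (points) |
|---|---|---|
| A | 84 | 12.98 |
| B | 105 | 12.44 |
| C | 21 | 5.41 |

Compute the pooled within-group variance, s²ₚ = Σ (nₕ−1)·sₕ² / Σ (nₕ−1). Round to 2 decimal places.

148.13

Degrees of freedom: 83 + 104 + 20 = 207.
Σ(nₕ−1)sₕ² = 83·168.4804 + 104·154.7536 + 20·29.2681 = 30663.6096.
s²ₚ = 30663.6096 / 207 = 148.1334... → 148.13.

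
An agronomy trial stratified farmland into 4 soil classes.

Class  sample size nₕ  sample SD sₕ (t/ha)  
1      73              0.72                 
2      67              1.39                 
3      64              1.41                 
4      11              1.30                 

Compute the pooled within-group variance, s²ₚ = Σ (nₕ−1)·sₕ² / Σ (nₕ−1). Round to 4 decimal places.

1: (73−1)·0.72² = 72·0.5184 = 37.3248
2: (67−1)·1.39² = 66·1.9321 = 127.5186
3: (64−1)·1.41² = 63·1.9881 = 125.2503
4: (11−1)·1.30² = 10·1.69 = 16.9
Numerator = 306.9937; denominator = Σ(nₕ−1) = 211.
s²ₚ = 306.9937/211 = 1.454946... → 1.4549.

1.4549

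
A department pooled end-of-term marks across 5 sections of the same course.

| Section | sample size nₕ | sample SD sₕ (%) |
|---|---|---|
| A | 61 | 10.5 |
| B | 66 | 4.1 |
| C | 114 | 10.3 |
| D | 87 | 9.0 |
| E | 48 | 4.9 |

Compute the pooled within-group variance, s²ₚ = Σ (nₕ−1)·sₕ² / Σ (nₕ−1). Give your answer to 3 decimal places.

74.906

A: (61−1)·10.5² = 60·110.25 = 6615
B: (66−1)·4.1² = 65·16.81 = 1092.65
C: (114−1)·10.3² = 113·106.09 = 11988.17
D: (87−1)·9.0² = 86·81 = 6966
E: (48−1)·4.9² = 47·24.01 = 1128.47
Numerator = 27790.29; denominator = Σ(nₕ−1) = 371.
s²ₚ = 27790.29/371 = 74.90644... → 74.906.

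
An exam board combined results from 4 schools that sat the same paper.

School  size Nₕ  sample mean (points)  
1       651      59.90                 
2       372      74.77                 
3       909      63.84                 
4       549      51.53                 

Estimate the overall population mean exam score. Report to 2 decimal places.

N = 2481; weights Wₕ = Nₕ/N = (0.2624, 0.1499, 0.3664, 0.2213).
x̄_st = Σ Wₕ·x̄ₕ = 0.2624·59.90 + 0.1499·74.77 + 0.3664·63.84 + 0.2213·51.53 ≈ 61.7210...
→ 61.72.

61.72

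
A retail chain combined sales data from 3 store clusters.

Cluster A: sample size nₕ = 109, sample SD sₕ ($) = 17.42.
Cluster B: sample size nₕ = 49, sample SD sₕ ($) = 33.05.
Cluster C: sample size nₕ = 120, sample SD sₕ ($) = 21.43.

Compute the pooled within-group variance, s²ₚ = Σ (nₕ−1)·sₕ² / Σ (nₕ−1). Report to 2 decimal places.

A: (109−1)·17.42² = 108·303.4564 = 32773.2912
B: (49−1)·33.05² = 48·1092.3025 = 52430.52
C: (120−1)·21.43² = 119·459.2449 = 54650.1431
Numerator = 139853.9543; denominator = Σ(nₕ−1) = 275.
s²ₚ = 139853.9543/275 = 508.5598... → 508.56.

508.56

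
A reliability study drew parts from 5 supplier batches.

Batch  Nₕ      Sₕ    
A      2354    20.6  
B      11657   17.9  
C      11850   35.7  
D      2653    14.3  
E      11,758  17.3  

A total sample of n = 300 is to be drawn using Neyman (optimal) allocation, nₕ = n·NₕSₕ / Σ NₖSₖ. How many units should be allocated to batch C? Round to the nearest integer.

Σ NₕSₕ = 2354·20.6 + 11657·17.9 + 11850·35.7 + 2653·14.3 + 11758·17.3 = 921549.
Share for C: 423045/921549 = 0.45906.
n_C = 300 × 0.45906 = 137.718... → 138.

138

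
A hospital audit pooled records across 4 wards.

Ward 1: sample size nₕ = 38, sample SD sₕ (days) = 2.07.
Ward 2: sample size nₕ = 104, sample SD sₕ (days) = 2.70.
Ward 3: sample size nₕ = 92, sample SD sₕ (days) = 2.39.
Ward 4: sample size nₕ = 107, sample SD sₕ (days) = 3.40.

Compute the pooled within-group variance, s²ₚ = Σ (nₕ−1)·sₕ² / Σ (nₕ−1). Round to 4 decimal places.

Degrees of freedom: 37 + 103 + 91 + 106 = 337.
Σ(nₕ−1)sₕ² = 37·4.2849 + 103·7.29 + 91·5.7121 + 106·11.56 = 2654.5724.
s²ₚ = 2654.5724 / 337 = 7.877069... → 7.8771.

7.8771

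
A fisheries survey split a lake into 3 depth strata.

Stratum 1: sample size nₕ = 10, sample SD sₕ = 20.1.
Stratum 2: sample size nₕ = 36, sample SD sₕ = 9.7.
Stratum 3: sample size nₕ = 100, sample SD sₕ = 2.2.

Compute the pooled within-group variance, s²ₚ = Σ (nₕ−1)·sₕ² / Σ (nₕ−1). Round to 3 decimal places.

51.807

Degrees of freedom: 9 + 35 + 99 = 143.
Σ(nₕ−1)sₕ² = 9·404.01 + 35·94.09 + 99·4.84 = 7408.4.
s²ₚ = 7408.4 / 143 = 51.80699... → 51.807.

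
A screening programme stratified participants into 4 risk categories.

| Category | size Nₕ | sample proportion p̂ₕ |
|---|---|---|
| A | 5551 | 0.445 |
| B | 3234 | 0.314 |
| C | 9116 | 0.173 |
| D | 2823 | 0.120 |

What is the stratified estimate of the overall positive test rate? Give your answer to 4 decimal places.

Wₕ = Nₕ/N with N = 20724: 0.2679, 0.1561, 0.4399, 0.1362.
p̂_st = 0.2679·0.445 + 0.1561·0.314 + 0.4399·0.173 + 0.1362·0.120 ≈ 0.260640... → 0.2606.

0.2606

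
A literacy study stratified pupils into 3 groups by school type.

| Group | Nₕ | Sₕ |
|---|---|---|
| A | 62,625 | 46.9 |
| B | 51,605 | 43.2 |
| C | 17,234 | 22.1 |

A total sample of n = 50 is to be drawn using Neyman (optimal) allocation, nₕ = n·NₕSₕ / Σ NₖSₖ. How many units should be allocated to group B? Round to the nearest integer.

20

Σ NₕSₕ = 62625·46.9 + 51605·43.2 + 17234·22.1 = 5547319.9.
Share for B: 2229336/5547319.9 = 0.40188.
n_B = 50 × 0.40188 = 20.094... → 20.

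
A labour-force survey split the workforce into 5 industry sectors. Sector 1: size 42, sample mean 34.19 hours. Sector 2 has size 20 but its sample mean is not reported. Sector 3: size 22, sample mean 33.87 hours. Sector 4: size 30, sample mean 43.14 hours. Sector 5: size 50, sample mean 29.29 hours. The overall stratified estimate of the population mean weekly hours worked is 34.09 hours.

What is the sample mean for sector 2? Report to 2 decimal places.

N = 42 + 20 + 22 + 30 + 50 = 164.
Overall total = μ·N = 34.09·164 = 5590.76.
Subtract the known strata: 42·34.19 + 22·33.87 + 30·43.14 + 50·29.29 = 4939.82.
Remaining total for sector 2: 5590.76 − 4939.82 = 650.94.
Divide by its size: 650.94 / 20 = 32.547 → 32.55.

32.55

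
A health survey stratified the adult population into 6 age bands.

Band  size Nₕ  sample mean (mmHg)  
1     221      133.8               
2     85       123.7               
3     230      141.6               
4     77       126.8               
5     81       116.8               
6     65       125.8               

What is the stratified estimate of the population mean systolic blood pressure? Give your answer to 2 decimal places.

131.82

N = 221 + 85 + 230 + 77 + 81 + 65 = 759.
Weight each subgroup mean by Nₕ/N and sum.
Σ Nₕx̄ₕ = 221·133.8 + 85·123.7 + 230·141.6 + 77·126.8 + 81·116.8 + 65·125.8 = 29569.8 + 10514.5 + 32568 + 9763.6 + 9460.8 + 8177 = 100053.7.
Divide by N: 100053.7 / 759 = 131.8231... → 131.82.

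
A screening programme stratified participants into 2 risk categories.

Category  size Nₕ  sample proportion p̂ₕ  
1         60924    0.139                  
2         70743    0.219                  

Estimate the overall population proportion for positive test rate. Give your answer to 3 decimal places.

Wₕ = Nₕ/N with N = 131667: 0.4627, 0.5373.
p̂_st = 0.4627·0.139 + 0.5373·0.219 ≈ 0.18198... → 0.182.

0.182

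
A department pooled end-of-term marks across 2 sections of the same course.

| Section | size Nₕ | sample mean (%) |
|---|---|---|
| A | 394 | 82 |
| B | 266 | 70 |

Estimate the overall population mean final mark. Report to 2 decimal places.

77.16

x̄_st = (Σ Nₕx̄ₕ) / (Σ Nₕ) = (394·82 + 266·70) / 660
= 50928 / 660 = 77.1636... → 77.16.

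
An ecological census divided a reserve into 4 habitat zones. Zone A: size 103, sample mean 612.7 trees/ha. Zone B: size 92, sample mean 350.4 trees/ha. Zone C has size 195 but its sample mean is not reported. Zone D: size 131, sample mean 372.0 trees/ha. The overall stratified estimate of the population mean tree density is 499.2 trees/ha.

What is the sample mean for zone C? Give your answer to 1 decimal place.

N = 103 + 92 + 195 + 131 = 521.
Overall total = μ·N = 499.2·521 = 260083.2.
Subtract the known strata: 103·612.7 + 92·350.4 + 131·372.0 = 144076.9.
Remaining total for zone C: 260083.2 − 144076.9 = 116006.3.
Divide by its size: 116006.3 / 195 = 594.904... → 594.9.

594.9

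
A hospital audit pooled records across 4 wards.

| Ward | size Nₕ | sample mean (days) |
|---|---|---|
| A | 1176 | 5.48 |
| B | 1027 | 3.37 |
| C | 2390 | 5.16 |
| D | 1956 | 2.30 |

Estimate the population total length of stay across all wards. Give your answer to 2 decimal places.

26736.67

Population total = Σ Nₕ·x̄ₕ (each stratum's size times its mean).
1176·5.48 + 1027·3.37 + 2390·5.16 + 1956·2.30 = 6444.48 + 3460.99 + 12332.4 + 4498.8 = 26736.67.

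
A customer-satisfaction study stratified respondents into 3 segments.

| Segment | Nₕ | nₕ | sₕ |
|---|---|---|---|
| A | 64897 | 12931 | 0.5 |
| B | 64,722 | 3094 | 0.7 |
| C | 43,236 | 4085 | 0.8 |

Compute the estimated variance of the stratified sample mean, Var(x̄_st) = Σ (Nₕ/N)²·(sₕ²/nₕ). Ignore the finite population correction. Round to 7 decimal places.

N = 172855. Term for each stratum: Wₕ²sₕ²/nₕ.
Var(x̄_st) = 0.0000027252 + 0.0000222032 + 0.0000098020 = 0.0000347304 → 0.0000347.

0.0000347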